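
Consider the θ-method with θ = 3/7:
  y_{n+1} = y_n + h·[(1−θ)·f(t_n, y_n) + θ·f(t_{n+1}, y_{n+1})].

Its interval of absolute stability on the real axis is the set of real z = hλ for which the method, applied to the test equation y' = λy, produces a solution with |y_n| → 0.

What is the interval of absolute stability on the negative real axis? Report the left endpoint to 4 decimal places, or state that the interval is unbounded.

With y'=λy (z=hλ):
  y_{n+1} = y_n + z·[4/7·y_n + 3/7·y_{n+1}] ⇒ (1 − 3/7z)y_{n+1} = (1 + 4/7z)y_n
  ⇒ R(z) = (1 + 4/7z)/(1 − 3/7z).

Boundary: |R(x)|=1, x<0.
x=-0.62: |R|=0.5102
R=−1: 1+4/7x = −1+3/7x ⇒ -1/7x=2 ⇒ x=2/(-1/7)=-14.0000
Confirm numerically:
  x=-8.537: |R|=0.83248 <1
  x=-8.220: |R|=0.81744 <1
  x=-6.897: |R|=0.74349 <1
  x=-14.379: |R|=1.00756 >1
  x=-14.174: |R|=1.00351 >1
So |R|<1 on (-14.0000, 0).

z∈(-14.0000,0).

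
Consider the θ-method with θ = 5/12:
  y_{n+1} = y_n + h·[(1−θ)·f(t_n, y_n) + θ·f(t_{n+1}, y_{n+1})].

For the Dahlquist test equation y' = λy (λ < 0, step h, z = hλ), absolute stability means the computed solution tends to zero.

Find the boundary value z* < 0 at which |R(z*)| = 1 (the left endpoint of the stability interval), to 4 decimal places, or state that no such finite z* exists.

On y'=λy, z=hλ:
  y_{n+1} = y_n + z·[7/12·y_n + 5/12·y_{n+1}] ⇒ (1 − 5/12z)y_{n+1} = (1 + 7/12z)y_n
  R(z) = (1 + 7/12z)/(1 − 5/12z).

Boundary: |R(x)|=1, x<0.
x=-1.41: |R|=0.1118
R=−1: 1+7/12x = −1+5/12x ⇒ -1/6x=2 ⇒ x=2/(-1/6)=-12.0000
Confirm numerically:
  x=-9.626: |R|=0.92104 <1
  x=-7.401: |R|=0.81230 <1
  x=-7.078: |R|=0.79228 <1
  x=-12.577: |R|=1.01541 >1
  x=-12.414: |R|=1.01118 >1
  x=-12.280: |R|=1.00763 >1
Interval (-12.0000, 0).

left endpoint -12.0000.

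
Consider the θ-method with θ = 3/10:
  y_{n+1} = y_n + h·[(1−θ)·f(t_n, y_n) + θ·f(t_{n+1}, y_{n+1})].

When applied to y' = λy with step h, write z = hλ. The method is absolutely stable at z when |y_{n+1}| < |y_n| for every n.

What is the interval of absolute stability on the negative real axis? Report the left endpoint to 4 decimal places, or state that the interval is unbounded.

With y'=λy (z=hλ):
  y_{n+1} = y_n + z·[7/10·y_n + 3/10·y_{n+1}] ⇒ (1 − 3/10z)y_{n+1} = (1 + 7/10z)y_n
  so R(z) = (1 + 7/10z)/(1 − 3/10z).

Solve |R(x)|<1 on ℝ⁻.
x=-1.69: |R|=0.1214
R=−1: 1+7/10x = −1+3/10x ⇒ -2/5x=2 ⇒ x=2/(-2/5)=-5.0000
Confirm numerically:
  x=-4.935: |R|=0.98952 <1
  x=-4.346: |R|=0.88645 <1
  x=-4.305: |R|=0.87868 <1
  x=-2.545: |R|=0.44315 <1
  x=-5.523: |R|=1.07874 >1
  x=-5.440: |R|=1.06687 >1
  x=-5.116: |R|=1.01831 >1
So |R|<1 on (-5.0000, 0).

z∈(-5.0000,0).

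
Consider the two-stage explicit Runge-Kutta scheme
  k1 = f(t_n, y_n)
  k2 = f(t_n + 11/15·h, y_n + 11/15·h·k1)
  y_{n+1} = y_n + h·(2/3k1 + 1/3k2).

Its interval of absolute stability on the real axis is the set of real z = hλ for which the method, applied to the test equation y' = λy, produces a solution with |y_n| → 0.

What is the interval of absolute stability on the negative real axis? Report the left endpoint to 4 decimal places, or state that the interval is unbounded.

(-4.0909, 0).

Set f=λy, z=hλ:
  k1=λy_n ⇒ h·k1=z·y_n;  k2=λ(1+11/15z)y_n ⇒ h·k2=z(1+11/15z)y_n
  y_{n+1}/y_n = 1 + 2/3z + 1/3z(1+11/15z) = 1 + z + 11/45z²
  ⇒ R(z) = 1 + z + 11/45z².

Find x<0 with |R(x)|<1.
x=-1.03: |R|=0.2293
R=1: x+11/45x²=0 ⇒ x=−45/11=-4.0909; min R=1−1/(4·11/45)=-0.0227>−1
Confirm numerically:
  x=-3.780: |R|=0.71272 <1
  x=-3.720: |R|=0.66272 <1
  x=-3.646: |R|=0.60348 <1
  x=-3.629: |R|=0.59025 <1
  x=-4.532: |R|=1.48865 >1
  x=-4.299: |R|=1.21868 >1
  x=-4.172: |R|=1.08270 >1
So |R|<1 on (-4.0909, 0).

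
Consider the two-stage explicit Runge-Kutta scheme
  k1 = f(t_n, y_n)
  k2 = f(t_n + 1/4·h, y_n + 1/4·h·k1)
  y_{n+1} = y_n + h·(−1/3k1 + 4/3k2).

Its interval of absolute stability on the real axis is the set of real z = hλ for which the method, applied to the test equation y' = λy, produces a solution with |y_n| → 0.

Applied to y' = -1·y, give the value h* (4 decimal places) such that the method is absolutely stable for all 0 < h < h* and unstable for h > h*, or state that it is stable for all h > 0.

(-3.0000,0); λ=-1 ⇒ h* = (3)/1 = 3.0000.

On y'=λy, z=hλ:
  k1=λy_n ⇒ h·k1=z·y_n;  k2=λ(1+1/4z)y_n ⇒ h·k2=z(1+1/4z)y_n
  y_{n+1}/y_n = 1 − 1/3z + 4/3z(1+1/4z) = 1 + z + 1/3z²
  so R(z) = 1 + z + 1/3z².

Find x<0 with |R(x)|<1.
x=-0.6: |R|=0.5200
R=1: x+1/3x²=0 ⇒ x=−3=-3.0000; min R=1−1/(4·1/3)=0.2500>−1
Confirm numerically:
  x=-2.716: |R|=0.74289 <1
  x=-2.381: |R|=0.50872 <1
  x=-1.942: |R|=0.31512 <1
  x=-1.740: |R|=0.26920 <1
  x=-3.586: |R|=1.70047 >1
  x=-3.504: |R|=1.58867 >1
So |R|<1 on (-3.0000, 0).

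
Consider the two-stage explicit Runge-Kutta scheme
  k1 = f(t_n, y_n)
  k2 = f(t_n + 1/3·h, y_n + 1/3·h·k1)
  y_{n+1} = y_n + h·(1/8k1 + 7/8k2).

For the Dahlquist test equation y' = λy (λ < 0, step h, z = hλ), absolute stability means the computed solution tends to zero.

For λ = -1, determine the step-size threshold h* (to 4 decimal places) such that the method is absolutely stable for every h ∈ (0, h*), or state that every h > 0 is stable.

Test eqn y'=λy, z=hλ:
  k1=λy_n ⇒ h·k1=z·y_n;  k2=λ(1+1/3z)y_n ⇒ h·k2=z(1+1/3z)y_n
  y_{n+1}/y_n = 1 + 1/8z + 7/8z(1+1/3z) = 1 + z + 7/24z²
  R(z) = 1 + z + 7/24z².

Boundary: |R(x)|=1, x<0.
x=-0.96: |R|=0.3088
R=1: x+7/24x²=0 ⇒ x=−24/7=-3.4286; min R=1−1/(4·7/24)=0.1429>−1
Confirm numerically:
  x=-3.186: |R|=0.77459 <1
  x=-2.599: |R|=0.37115 <1
  x=-1.418: |R|=0.16846 <1
  x=-3.845: |R|=1.46701 >1
  x=-3.576: |R|=1.15377 >1
So |R|<1 on (-3.4286, 0).

(-3.4286,0); λ=-1 ⇒ h* = (24/7)/1 = 3.4286.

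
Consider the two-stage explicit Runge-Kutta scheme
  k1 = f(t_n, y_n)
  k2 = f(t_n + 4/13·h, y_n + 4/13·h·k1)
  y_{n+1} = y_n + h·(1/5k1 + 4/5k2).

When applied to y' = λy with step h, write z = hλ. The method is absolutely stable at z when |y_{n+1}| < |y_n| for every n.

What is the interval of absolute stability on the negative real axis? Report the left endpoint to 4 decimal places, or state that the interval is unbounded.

z∈(-4.0625,0).

Test eqn y'=λy, z=hλ:
  k1=λy_n ⇒ h·k1=z·y_n;  k2=λ(1+4/13z)y_n ⇒ h·k2=z(1+4/13z)y_n
  y_{n+1}/y_n = 1 + 1/5z + 4/5z(1+4/13z) = 1 + z + 16/65z²
  ⇒ R(z) = 1 + z + 16/65z².

Solve |R(x)|<1 on ℝ⁻.
x=-1.72: |R|=0.0082
R=1: x+16/65x²=0 ⇒ x=−65/16=-4.0625; min R=1−1/(4·16/65)=-0.0156>−1
Confirm numerically:
  x=-3.047: |R|=0.23834 <1
  x=-2.608: |R|=0.06626 <1
  x=-1.769: |R|=0.00130 <1
  x=-4.557: |R|=1.55469 >1
  x=-4.541: |R|=1.53486 >1
  x=-4.500: |R|=1.48462 >1
Interval (-4.0625, 0).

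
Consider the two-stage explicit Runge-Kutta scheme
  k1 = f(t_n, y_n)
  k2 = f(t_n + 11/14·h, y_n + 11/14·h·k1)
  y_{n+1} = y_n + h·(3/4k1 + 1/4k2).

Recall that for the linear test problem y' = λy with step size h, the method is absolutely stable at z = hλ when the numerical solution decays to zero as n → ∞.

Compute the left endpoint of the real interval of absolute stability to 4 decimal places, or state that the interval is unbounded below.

With y'=λy (z=hλ):
  k1=λy_n ⇒ h·k1=z·y_n;  k2=λ(1+11/14z)y_n ⇒ h·k2=z(1+11/14z)y_n
  y_{n+1}/y_n = 1 + 3/4z + 1/4z(1+11/14z) = 1 + z + 11/56z²
  so R(z) = 1 + z + 11/56z².

Need |R(x)|<1, x<0.
x=-0.58: |R|=0.4861
R=1: x+11/56x²=0 ⇒ x=−56/11=-5.0909; min R=1−1/(4·11/56)=-0.2727>−1
Confirm numerically:
  x=-3.950: |R|=0.11478 <1
  x=-3.140: |R|=0.20329 <1
  x=-3.056: |R|=0.22153 <1
  x=-5.508: |R|=1.45126 >1
  x=-5.196: |R|=1.10726 >1
  x=-5.140: |R|=1.04956 >1
Stable set (-5.0909, 0).

left endpoint -5.0909.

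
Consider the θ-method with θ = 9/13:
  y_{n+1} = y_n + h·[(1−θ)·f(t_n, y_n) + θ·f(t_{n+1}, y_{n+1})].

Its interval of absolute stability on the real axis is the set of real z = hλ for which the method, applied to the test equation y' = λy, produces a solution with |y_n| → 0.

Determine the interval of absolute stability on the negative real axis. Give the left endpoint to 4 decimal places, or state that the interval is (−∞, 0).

(−∞, 0) — no finite endpoint.

Set f=λy, z=hλ:
  y_{n+1} = y_n + z·[4/13·y_n + 9/13·y_{n+1}] ⇒ (1 − 9/13z)y_{n+1} = (1 + 4/13z)y_n
  Hence R(z) = (1 + 4/13z)/(1 − 9/13z).

Solve |R(x)|<1 on ℝ⁻.
x=-1.27: |R|=0.3242
x=-2: |R|=0.1613
x=-10: |R|=0.2621
x=-100: |R|=0.4239
θ=9/13≥1/2 ⇒ |1+4/13x|<|1−9/13x| ∀x<0 ⇒ unbounded interval.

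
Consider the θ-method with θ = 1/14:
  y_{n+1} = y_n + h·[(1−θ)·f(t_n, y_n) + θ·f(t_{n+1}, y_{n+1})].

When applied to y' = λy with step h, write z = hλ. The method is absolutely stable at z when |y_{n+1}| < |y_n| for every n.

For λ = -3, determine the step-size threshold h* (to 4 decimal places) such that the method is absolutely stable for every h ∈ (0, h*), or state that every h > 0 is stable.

Set f=λy, z=hλ:
  y_{n+1} = y_n + z·[13/14·y_n + 1/14·y_{n+1}] ⇒ (1 − 1/14z)y_{n+1} = (1 + 13/14z)y_n
  ⇒ R(z) = (1 + 13/14z)/(1 − 1/14z).

Solve |R(x)|<1 on ℝ⁻.
x=-1.17: |R|=0.0798
R=−1: 1+13/14x = −1+1/14x ⇒ -6/7x=2 ⇒ x=2/(-6/7)=-2.3333
Confirm numerically:
  x=-2.106: |R|=0.83062 <1
  x=-1.945: |R|=0.70775 <1
  x=-1.265: |R|=0.16017 <1
  x=-2.523: |R|=1.13775 >1
  x=-2.450: |R|=1.08511 >1
Stable set (-2.3333, 0).

(-2.3333,0); λ=-3 ⇒ h* = (7/3)/3 = 0.7778.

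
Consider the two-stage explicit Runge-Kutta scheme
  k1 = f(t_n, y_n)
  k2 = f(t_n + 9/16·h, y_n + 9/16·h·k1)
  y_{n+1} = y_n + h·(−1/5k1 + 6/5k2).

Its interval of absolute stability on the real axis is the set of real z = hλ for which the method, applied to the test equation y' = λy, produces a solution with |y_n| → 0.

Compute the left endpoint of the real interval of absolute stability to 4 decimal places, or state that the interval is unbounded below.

z* = -1.4815.

With y'=λy (z=hλ):
  k1=λy_n ⇒ h·k1=z·y_n;  k2=λ(1+9/16z)y_n ⇒ h·k2=z(1+9/16z)y_n
  y_{n+1}/y_n = 1 − 1/5z + 6/5z(1+9/16z) = 1 + z + 27/40z²
  Hence R(z) = 1 + z + 27/40z².

Find x<0 with |R(x)|<1.
x=-0.35: |R|=0.7327
R=1: x+27/40x²=0 ⇒ x=−40/27=-1.4815; min R=1−1/(4·27/40)=0.6296>−1
Confirm numerically:
  x=-0.664: |R|=0.63360 <1
  x=-0.658: |R|=0.63425 <1
  x=-0.618: |R|=0.63980 <1
  x=-1.617: |R|=1.14792 >1
  x=-1.610: |R|=1.13967 >1
  x=-1.580: |R|=1.10507 >1
Stable set (-1.4815, 0).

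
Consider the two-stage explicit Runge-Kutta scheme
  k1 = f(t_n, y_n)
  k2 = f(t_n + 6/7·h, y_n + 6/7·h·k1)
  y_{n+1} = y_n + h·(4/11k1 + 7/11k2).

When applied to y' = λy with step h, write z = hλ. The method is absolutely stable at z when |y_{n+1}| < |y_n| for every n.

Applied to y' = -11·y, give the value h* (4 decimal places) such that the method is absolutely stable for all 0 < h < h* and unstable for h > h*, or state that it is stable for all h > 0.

(-1.8333,0); λ=-11 ⇒ h* = (11/6)/11 = 0.1667.

Test eqn y'=λy, z=hλ:
  k1=λy_n ⇒ h·k1=z·y_n;  k2=λ(1+6/7z)y_n ⇒ h·k2=z(1+6/7z)y_n
  y_{n+1}/y_n = 1 + 4/11z + 7/11z(1+6/7z) = 1 + z + 6/11z²
  Hence R(z) = 1 + z + 6/11z².

Boundary: |R(x)|=1, x<0.
x=-1.7: |R|=0.8764
R=1: x+6/11x²=0 ⇒ x=−11/6=-1.8333; min R=1−1/(4·6/11)=0.5417>−1
Confirm numerically:
  x=-1.367: |R|=0.65228 <1
  x=-1.333: |R|=0.63621 <1
  x=-0.904: |R|=0.54175 <1
  x=-2.215: |R|=1.46112 >1
  x=-1.932: |R|=1.10398 >1
Interval (-1.8333, 0).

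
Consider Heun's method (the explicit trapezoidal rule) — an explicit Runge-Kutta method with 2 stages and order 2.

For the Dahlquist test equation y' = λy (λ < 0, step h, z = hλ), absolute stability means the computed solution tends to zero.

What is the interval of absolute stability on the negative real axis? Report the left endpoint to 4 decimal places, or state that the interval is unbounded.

(-2.0000, 0).

With y'=λy (z=hλ):
  order 2, 2-stage ⇒ R(z)=1+z+z^2/2
  (e.g. R(-1.18)=0.51620, |R|=0.51620)

Boundary: |R(x)|=1, x<0.
x=-1.18: |R|=0.5162
|R(-1.63)|=0.6985 |R(-0.96)|=0.5008 |R(-0.6)|=0.5800
Bisect:
  x_lo=-2.3282 |R|=1.3820  x_hi=-0.2085 |R|=0.8132
  mid=-1.26834 |R|=0.53600 →hi
  mid=-1.79825 |R|=0.81860 →hi
  mid=-2.06321 |R|=1.06520 →lo
  mid=-1.93073 |R|=0.93313 →hi
  mid=-1.99697 |R|=0.99697 →hi
  mid=-2.03009 |R|=1.03054 →lo
  mid=-2.01353 |R|=1.01362 →lo
  ...
  [-2.00007,-1.99994] ⇒ x*=-2.0000
So |R|<1 on (-2.0000, 0).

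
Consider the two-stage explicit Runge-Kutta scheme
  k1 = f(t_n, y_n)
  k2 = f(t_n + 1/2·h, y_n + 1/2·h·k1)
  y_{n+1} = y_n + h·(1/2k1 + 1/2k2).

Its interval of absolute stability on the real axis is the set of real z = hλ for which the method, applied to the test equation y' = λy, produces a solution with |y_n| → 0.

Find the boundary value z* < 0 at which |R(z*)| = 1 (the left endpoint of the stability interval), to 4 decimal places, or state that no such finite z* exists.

Set f=λy, z=hλ:
  k1=λy_n ⇒ h·k1=z·y_n;  k2=λ(1+1/2z)y_n ⇒ h·k2=z(1+1/2z)y_n
  y_{n+1}/y_n = 1 + 1/2z + 1/2z(1+1/2z) = 1 + z + 1/4z²
  so R(z) = 1 + z + 1/4z².

Boundary: |R(x)|=1, x<0.
x=-1.7: |R|=0.0225
R=1: x+1/4x²=0 ⇒ x=−4=-4.0000; min R=1−1/(4·1/4)=0.0000>−1
Confirm numerically:
  x=-3.593: |R|=0.63441 <1
  x=-2.547: |R|=0.07480 <1
  x=-2.086: |R|=0.00185 <1
  x=-4.203: |R|=1.21330 >1
  x=-4.108: |R|=1.11092 >1
So |R|<1 on (-4.0000, 0).

left endpoint -4.0000.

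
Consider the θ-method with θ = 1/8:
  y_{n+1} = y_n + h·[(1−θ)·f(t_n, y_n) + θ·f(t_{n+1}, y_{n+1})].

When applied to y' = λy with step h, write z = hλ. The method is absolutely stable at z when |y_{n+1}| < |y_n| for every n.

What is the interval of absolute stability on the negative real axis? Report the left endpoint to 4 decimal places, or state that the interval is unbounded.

With y'=λy (z=hλ):
  y_{n+1} = y_n + z·[7/8·y_n + 1/8·y_{n+1}] ⇒ (1 − 1/8z)y_{n+1} = (1 + 7/8z)y_n
  R(z) = (1 + 7/8z)/(1 − 1/8z).

Need |R(x)|<1, x<0.
x=-0.37: |R|=0.6464
R=−1: 1+7/8x = −1+1/8x ⇒ -3/4x=2 ⇒ x=2/(-3/4)=-2.6667
Confirm numerically:
  x=-2.309: |R|=0.79183 <1
  x=-2.105: |R|=0.66650 <1
  x=-1.295: |R|=0.11458 <1
  x=-1.102: |R|=0.03142 <1
  x=-2.918: |R|=1.13812 >1
  x=-2.854: |R|=1.10356 >1
Interval (-2.6667, 0).

z∈(-2.6667,0).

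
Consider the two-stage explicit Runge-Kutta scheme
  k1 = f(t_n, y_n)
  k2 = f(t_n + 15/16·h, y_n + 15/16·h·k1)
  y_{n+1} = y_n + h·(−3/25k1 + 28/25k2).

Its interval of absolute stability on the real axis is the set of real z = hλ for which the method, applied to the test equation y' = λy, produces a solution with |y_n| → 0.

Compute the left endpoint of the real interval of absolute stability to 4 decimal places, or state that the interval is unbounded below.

On y'=λy, z=hλ:
  k1=λy_n ⇒ h·k1=z·y_n;  k2=λ(1+15/16z)y_n ⇒ h·k2=z(1+15/16z)y_n
  y_{n+1}/y_n = 1 − 3/25z + 28/25z(1+15/16z) = 1 + z + 21/20z²
  ⇒ R(z) = 1 + z + 21/20z².

Find x<0 with |R(x)|<1.
x=-0.61: |R|=0.7807
R=1: x+21/20x²=0 ⇒ x=−20/21=-0.9524; min R=1−1/(4·21/20)=0.7619>−1
Confirm numerically:
  x=-0.604: |R|=0.77906 <1
  x=-0.574: |R|=0.77195 <1
  x=-0.423: |R|=0.76488 <1
  x=-1.542: |R|=1.95465 >1
  x=-1.478: |R|=1.81571 >1
So |R|<1 on (-0.9524, 0).

z* = -0.9524.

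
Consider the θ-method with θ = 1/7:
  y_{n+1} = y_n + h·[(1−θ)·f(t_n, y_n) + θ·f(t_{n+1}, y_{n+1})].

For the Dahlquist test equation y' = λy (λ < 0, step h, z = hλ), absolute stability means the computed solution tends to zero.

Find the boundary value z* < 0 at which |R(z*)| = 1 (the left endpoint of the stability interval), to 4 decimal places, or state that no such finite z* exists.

left endpoint -2.8000.

With y'=λy (z=hλ):
  y_{n+1} = y_n + z·[6/7·y_n + 1/7·y_{n+1}] ⇒ (1 − 1/7z)y_{n+1} = (1 + 6/7z)y_n
  Hence R(z) = (1 + 6/7z)/(1 − 1/7z).

Solve |R(x)|<1 on ℝ⁻.
x=-0.74: |R|=0.3307
R=−1: 1+6/7x = −1+1/7x ⇒ -5/7x=2 ⇒ x=2/(-5/7)=-2.8000
Confirm numerically:
  x=-2.435: |R|=0.80657 <1
  x=-1.579: |R|=0.28838 <1
  x=-1.409: |R|=0.17291 <1
  x=-1.345: |R|=0.12822 <1
  x=-3.283: |R|=1.23485 >1
  x=-3.141: |R|=1.16813 >1
Interval (-2.8000, 0).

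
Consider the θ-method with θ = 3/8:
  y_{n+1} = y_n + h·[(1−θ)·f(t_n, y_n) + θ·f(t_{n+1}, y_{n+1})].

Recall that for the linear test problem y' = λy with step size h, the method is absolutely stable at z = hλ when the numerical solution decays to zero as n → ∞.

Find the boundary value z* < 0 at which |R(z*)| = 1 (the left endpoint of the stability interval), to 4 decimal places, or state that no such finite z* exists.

left endpoint -8.0000.

Test eqn y'=λy, z=hλ:
  y_{n+1} = y_n + z·[5/8·y_n + 3/8·y_{n+1}] ⇒ (1 − 3/8z)y_{n+1} = (1 + 5/8z)y_n
  R(z) = (1 + 5/8z)/(1 − 3/8z).

Need |R(x)|<1, x<0.
x=-0.83: |R|=0.3670
R=−1: 1+5/8x = −1+3/8x ⇒ -1/4x=2 ⇒ x=2/(-1/4)=-8.0000
Confirm numerically:
  x=-6.088: |R|=0.85440 <1
  x=-5.901: |R|=0.83667 <1
  x=-5.426: |R|=0.78796 <1
  x=-4.540: |R|=0.67993 <1
  x=-8.373: |R|=1.02252 >1
  x=-8.356: |R|=1.02153 >1
Interval (-8.0000, 0).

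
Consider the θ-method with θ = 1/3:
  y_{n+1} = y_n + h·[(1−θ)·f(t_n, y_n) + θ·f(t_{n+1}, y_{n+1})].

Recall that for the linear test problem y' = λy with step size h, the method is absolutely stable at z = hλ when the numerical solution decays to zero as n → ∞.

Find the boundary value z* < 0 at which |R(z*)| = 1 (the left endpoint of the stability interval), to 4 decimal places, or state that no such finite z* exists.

Set f=λy, z=hλ:
  y_{n+1} = y_n + z·[2/3·y_n + 1/3·y_{n+1}] ⇒ (1 − 1/3z)y_{n+1} = (1 + 2/3z)y_n
  so R(z) = (1 + 2/3z)/(1 − 1/3z).

Boundary: |R(x)|=1, x<0.
x=-0.37: |R|=0.6706
R=−1: 1+2/3x = −1+1/3x ⇒ -1/3x=2 ⇒ x=2/(-1/3)=-6.0000
Confirm numerically:
  x=-5.242: |R|=0.90803 <1
  x=-4.281: |R|=0.76391 <1
  x=-2.976: |R|=0.49398 <1
  x=-2.618: |R|=0.39801 <1
  x=-6.587: |R|=1.06123 >1
  x=-6.127: |R|=1.01391 >1
Interval (-6.0000, 0).

left endpoint -6.0000.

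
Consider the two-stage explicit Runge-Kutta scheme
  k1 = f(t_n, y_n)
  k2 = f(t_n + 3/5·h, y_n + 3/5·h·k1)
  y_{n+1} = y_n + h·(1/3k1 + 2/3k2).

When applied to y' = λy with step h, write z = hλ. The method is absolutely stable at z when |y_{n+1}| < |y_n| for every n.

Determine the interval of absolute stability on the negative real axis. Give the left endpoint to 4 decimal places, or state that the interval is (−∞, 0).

Test eqn y'=λy, z=hλ:
  k1=λy_n ⇒ h·k1=z·y_n;  k2=λ(1+3/5z)y_n ⇒ h·k2=z(1+3/5z)y_n
  y_{n+1}/y_n = 1 + 1/3z + 2/3z(1+3/5z) = 1 + z + 2/5z²
  Hence R(z) = 1 + z + 2/5z².

Boundary: |R(x)|=1, x<0.
x=-0.3: |R|=0.7360
R=1: x+2/5x²=0 ⇒ x=−5/2=-2.5000; min R=1−1/(4·2/5)=0.3750>−1
Confirm numerically:
  x=-2.008: |R|=0.60483 <1
  x=-1.885: |R|=0.53629 <1
  x=-1.167: |R|=0.37776 <1
  x=-3.077: |R|=1.71017 >1
  x=-2.828: |R|=1.37103 >1
So |R|<1 on (-2.5000, 0).

z∈(-2.5000,0).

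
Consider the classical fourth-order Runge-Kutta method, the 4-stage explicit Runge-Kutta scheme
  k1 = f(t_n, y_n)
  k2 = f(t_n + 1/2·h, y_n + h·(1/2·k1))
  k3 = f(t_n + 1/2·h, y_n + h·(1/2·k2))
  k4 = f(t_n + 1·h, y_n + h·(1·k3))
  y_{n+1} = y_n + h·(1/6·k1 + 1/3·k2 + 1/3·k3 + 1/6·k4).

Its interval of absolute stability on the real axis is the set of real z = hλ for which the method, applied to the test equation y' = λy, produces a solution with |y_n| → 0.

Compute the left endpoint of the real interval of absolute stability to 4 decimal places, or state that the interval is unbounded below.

Test eqn y'=λy, z=hλ:
  order 4, 4-stage ⇒ R(z)=1+z+z^2/2+z^3/6+z^4/24
  (e.g. R(-1.05)=0.35896, |R|=0.35896)

Find x<0 with |R(x)|<1.
x=-1.05: |R|=0.3590
|R(-3.09)|=1.5654 |R(-2.86)|=1.1186 |R(-0.99)|=0.3784
Bisect:
  x_lo=-3.5703 |R|=2.9883  x_hi=-0.1069 |R|=0.8986
  mid=-1.83858 |R|=0.29188 →hi
  mid=-2.70443 |R|=0.88477 →hi
  mid=-3.13735 |R|=1.67417 →lo
  mid=-2.92089 |R|=1.22444 →lo
  mid=-2.81266 |R|=1.04205 →lo
  mid=-2.75854 |R|=0.96041 →hi
  mid=-2.78560 |R|=1.00047 →lo
  mid=-2.77207 |R|=0.98025 →hi
  mid=-2.77884 |R|=0.99031 →hi
  ...
  [-2.78539,-2.78518] ⇒ x*=-2.7853
Stable set (-2.7853, 0).

left endpoint -2.7853.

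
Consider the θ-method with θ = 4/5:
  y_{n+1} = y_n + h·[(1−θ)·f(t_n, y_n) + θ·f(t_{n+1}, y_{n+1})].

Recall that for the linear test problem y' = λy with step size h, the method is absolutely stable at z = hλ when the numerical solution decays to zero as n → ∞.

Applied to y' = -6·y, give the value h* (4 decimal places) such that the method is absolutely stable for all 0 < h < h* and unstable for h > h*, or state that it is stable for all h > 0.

On y'=λy, z=hλ:
  y_{n+1} = y_n + z·[1/5·y_n + 4/5·y_{n+1}] ⇒ (1 − 4/5z)y_{n+1} = (1 + 1/5z)y_n
  R(z) = (1 + 1/5z)/(1 − 4/5z).

Need |R(x)|<1, x<0.
x=-0.39: |R|=0.7027
x=-2: |R|=0.2308
x=-10: |R|=0.1111
x=-100: |R|=0.2346
θ=4/5≥1/2 ⇒ |1+1/5x|<|1−4/5x| ∀x<0 ⇒ interval (−∞,0).

interval (−∞, 0). Any h>0 works for λ=-6.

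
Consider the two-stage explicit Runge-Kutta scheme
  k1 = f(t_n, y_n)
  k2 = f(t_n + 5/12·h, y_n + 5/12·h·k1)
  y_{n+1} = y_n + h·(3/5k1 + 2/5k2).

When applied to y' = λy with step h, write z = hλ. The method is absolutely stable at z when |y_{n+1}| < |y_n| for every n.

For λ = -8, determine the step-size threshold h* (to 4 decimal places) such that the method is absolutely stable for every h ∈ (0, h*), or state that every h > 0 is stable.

(-6.0000,0); λ=-8 ⇒ h* = (6)/8 = 0.7500.

Set f=λy, z=hλ:
  k1=λy_n ⇒ h·k1=z·y_n;  k2=λ(1+5/12z)y_n ⇒ h·k2=z(1+5/12z)y_n
  y_{n+1}/y_n = 1 + 3/5z + 2/5z(1+5/12z) = 1 + z + 1/6z²
  R(z) = 1 + z + 1/6z².

Solve |R(x)|<1 on ℝ⁻.
x=-0.4: |R|=0.6267
R=1: x+1/6x²=0 ⇒ x=−6=-6.0000; min R=1−1/(4·1/6)=-0.5000>−1
Confirm numerically:
  x=-5.501: |R|=0.54250 <1
  x=-3.564: |R|=0.44698 <1
  x=-3.098: |R|=0.49840 <1
  x=-6.588: |R|=1.64562 >1
  x=-6.489: |R|=1.52885 >1
  x=-6.158: |R|=1.16216 >1
Stable set (-6.0000, 0).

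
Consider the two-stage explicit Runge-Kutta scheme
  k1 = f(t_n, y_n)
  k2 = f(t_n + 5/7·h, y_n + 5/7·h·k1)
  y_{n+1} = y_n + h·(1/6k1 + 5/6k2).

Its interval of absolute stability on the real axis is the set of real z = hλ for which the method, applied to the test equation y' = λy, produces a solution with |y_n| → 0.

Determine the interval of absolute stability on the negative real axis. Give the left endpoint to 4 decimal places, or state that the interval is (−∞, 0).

Test eqn y'=λy, z=hλ:
  k1=λy_n ⇒ h·k1=z·y_n;  k2=λ(1+5/7z)y_n ⇒ h·k2=z(1+5/7z)y_n
  y_{n+1}/y_n = 1 + 1/6z + 5/6z(1+5/7z) = 1 + z + 25/42z²
  so R(z) = 1 + z + 25/42z².

Need |R(x)|<1, x<0.
x=-0.47: |R|=0.6615
R=1: x+25/42x²=0 ⇒ x=−42/25=-1.6800; min R=1−1/(4·25/42)=0.5800>−1
Confirm numerically:
  x=-1.654: |R|=0.97440 <1
  x=-1.519: |R|=0.85443 <1
  x=-1.141: |R|=0.63393 <1
  x=-0.962: |R|=0.58886 <1
  x=-2.220: |R|=1.71357 >1
  x=-2.077: |R|=1.49081 >1
  x=-2.017: |R|=1.40460 >1
So |R|<1 on (-1.6800, 0).

(-1.6800, 0).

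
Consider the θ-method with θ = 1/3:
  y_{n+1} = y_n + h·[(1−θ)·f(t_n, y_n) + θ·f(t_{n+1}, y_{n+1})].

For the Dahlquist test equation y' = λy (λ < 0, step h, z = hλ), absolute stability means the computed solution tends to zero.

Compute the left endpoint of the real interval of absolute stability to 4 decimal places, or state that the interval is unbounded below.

Set f=λy, z=hλ:
  y_{n+1} = y_n + z·[2/3·y_n + 1/3·y_{n+1}] ⇒ (1 − 1/3z)y_{n+1} = (1 + 2/3z)y_n
  R(z) = (1 + 2/3z)/(1 − 1/3z).

Boundary: |R(x)|=1, x<0.
x=-0.51: |R|=0.5641
R=−1: 1+2/3x = −1+1/3x ⇒ -1/3x=2 ⇒ x=2/(-1/3)=-6.0000
Confirm numerically:
  x=-5.265: |R|=0.91107 <1
  x=-5.253: |R|=0.90949 <1
  x=-4.020: |R|=0.71795 <1
  x=-3.255: |R|=0.56115 <1
  x=-6.561: |R|=1.05868 >1
  x=-6.445: |R|=1.04711 >1
  x=-6.172: |R|=1.01875 >1
So |R|<1 on (-6.0000, 0).

z* = -6.0000.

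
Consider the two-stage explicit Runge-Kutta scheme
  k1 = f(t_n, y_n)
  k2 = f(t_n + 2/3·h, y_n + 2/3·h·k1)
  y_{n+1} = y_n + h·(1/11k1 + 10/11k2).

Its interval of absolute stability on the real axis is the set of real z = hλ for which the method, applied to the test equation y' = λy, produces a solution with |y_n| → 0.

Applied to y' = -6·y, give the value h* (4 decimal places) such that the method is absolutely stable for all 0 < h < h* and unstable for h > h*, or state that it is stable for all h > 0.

(-1.6500,0); λ=-6 ⇒ h* = (33/20)/6 = 0.2750.

With y'=λy (z=hλ):
  k1=λy_n ⇒ h·k1=z·y_n;  k2=λ(1+2/3z)y_n ⇒ h·k2=z(1+2/3z)y_n
  y_{n+1}/y_n = 1 + 1/11z + 10/11z(1+2/3z) = 1 + z + 20/33z²
  ⇒ R(z) = 1 + z + 20/33z².

Find x<0 with |R(x)|<1.
x=-0.88: |R|=0.5893
R=1: x+20/33x²=0 ⇒ x=−33/20=-1.6500; min R=1−1/(4·20/33)=0.5875>−1
Confirm numerically:
  x=-1.440: |R|=0.81673 <1
  x=-1.385: |R|=0.77756 <1
  x=-1.182: |R|=0.66474 <1
  x=-1.123: |R|=0.64132 <1
  x=-2.205: |R|=1.74168 >1
  x=-1.928: |R|=1.32484 >1
Stable set (-1.6500, 0).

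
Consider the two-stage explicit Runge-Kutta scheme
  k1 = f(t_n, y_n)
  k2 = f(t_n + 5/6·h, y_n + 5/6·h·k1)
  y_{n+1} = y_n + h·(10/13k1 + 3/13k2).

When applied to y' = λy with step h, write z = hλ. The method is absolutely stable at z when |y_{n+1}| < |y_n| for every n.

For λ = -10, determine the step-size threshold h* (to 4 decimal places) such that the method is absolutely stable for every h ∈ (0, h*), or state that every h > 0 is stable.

With y'=λy (z=hλ):
  k1=λy_n ⇒ h·k1=z·y_n;  k2=λ(1+5/6z)y_n ⇒ h·k2=z(1+5/6z)y_n
  y_{n+1}/y_n = 1 + 10/13z + 3/13z(1+5/6z) = 1 + z + 5/26z²
  R(z) = 1 + z + 5/26z².

Need |R(x)|<1, x<0.
x=-1.59: |R|=0.1038
R=1: x+5/26x²=0 ⇒ x=−26/5=-5.2000; min R=1−1/(4·5/26)=-0.3000>−1
Confirm numerically:
  x=-4.810: |R|=0.63925 <1
  x=-4.235: |R|=0.21408 <1
  x=-3.283: |R|=0.21029 <1
  x=-3.199: |R|=0.23100 <1
  x=-5.787: |R|=1.65326 >1
  x=-5.766: |R|=1.62761 >1
  x=-5.594: |R|=1.42385 >1
Stable set (-5.2000, 0).

(-5.2000,0); λ=-10 ⇒ h* = (26/5)/10 = 0.5200.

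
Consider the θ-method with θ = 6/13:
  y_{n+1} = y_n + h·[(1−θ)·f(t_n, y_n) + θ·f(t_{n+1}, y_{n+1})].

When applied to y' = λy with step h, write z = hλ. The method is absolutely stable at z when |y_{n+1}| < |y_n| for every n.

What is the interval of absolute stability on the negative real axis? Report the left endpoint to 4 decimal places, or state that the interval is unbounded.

z∈(-26.0000,0).

With y'=λy (z=hλ):
  y_{n+1} = y_n + z·[7/13·y_n + 6/13·y_{n+1}] ⇒ (1 − 6/13z)y_{n+1} = (1 + 7/13z)y_n
  ⇒ R(z) = (1 + 7/13z)/(1 − 6/13z).

Need |R(x)|<1, x<0.
x=-1.05: |R|=0.2927
R=−1: 1+7/13x = −1+6/13x ⇒ -1/13x=2 ⇒ x=2/(-1/13)=-26.0000
Confirm numerically:
  x=-25.574: |R|=0.99744 <1
  x=-25.452: |R|=0.99669 <1
  x=-14.457: |R|=0.88427 <1
  x=-13.674: |R|=0.87031 <1
  x=-26.568: |R|=1.00329 >1
  x=-26.504: |R|=1.00293 >1
So |R|<1 on (-26.0000, 0).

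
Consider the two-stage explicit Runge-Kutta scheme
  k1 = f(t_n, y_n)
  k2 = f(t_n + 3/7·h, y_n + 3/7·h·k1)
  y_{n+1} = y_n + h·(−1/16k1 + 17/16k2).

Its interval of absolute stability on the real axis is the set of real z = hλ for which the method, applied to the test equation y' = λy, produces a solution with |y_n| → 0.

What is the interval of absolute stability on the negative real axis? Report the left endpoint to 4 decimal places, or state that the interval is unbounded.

(-2.1961, 0).

On y'=λy, z=hλ:
  k1=λy_n ⇒ h·k1=z·y_n;  k2=λ(1+3/7z)y_n ⇒ h·k2=z(1+3/7z)y_n
  y_{n+1}/y_n = 1 − 1/16z + 17/16z(1+3/7z) = 1 + z + 51/112z²
  ⇒ R(z) = 1 + z + 51/112z².

Find x<0 with |R(x)|<1.
x=-0.4: |R|=0.6729
R=1: x+51/112x²=0 ⇒ x=−112/51=-2.1961; min R=1−1/(4·51/112)=0.4510>−1
Confirm numerically:
  x=-1.799: |R|=0.67472 <1
  x=-1.769: |R|=0.65598 <1
  x=-1.511: |R|=0.52864 <1
  x=-2.441: |R|=1.27224 >1
  x=-2.423: |R|=1.25037 >1
  x=-2.254: |R|=1.05945 >1
Stable set (-2.1961, 0).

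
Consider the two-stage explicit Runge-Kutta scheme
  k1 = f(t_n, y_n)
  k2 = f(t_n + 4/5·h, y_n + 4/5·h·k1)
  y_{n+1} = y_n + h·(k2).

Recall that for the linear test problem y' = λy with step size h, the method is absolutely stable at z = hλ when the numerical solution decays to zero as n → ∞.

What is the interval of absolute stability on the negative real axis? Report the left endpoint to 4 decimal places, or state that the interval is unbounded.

On y'=λy, z=hλ:
  k1=λy_n ⇒ h·k1=z·y_n;  k2=λ(1+4/5z)y_n ⇒ h·k2=z(1+4/5z)y_n
  y_{n+1}/y_n = 1 + z(1+4/5z) = 1 + z + 4/5z²
  ⇒ R(z) = 1 + z + 4/5z².

Boundary: |R(x)|=1, x<0.
x=-0.3: |R|=0.7720
R=1: x+4/5x²=0 ⇒ x=−5/4=-1.2500; min R=1−1/(4·4/5)=0.6875>−1
Confirm numerically:
  x=-1.132: |R|=0.89314 <1
  x=-0.969: |R|=0.78217 <1
  x=-0.621: |R|=0.68751 <1
  x=-1.558: |R|=1.38389 >1
  x=-1.511: |R|=1.31550 >1
  x=-1.469: |R|=1.25737 >1
So |R|<1 on (-1.2500, 0).

(-1.2500, 0).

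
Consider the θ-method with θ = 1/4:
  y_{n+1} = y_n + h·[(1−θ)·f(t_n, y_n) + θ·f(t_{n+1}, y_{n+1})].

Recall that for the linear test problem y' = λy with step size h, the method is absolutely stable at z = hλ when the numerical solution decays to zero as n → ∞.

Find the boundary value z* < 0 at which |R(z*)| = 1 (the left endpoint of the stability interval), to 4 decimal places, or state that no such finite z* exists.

left endpoint -4.0000.

Set f=λy, z=hλ:
  y_{n+1} = y_n + z·[3/4·y_n + 1/4·y_{n+1}] ⇒ (1 − 1/4z)y_{n+1} = (1 + 3/4z)y_n
  so R(z) = (1 + 3/4z)/(1 − 1/4z).

Solve |R(x)|<1 on ℝ⁻.
x=-0.59: |R|=0.4858
R=−1: 1+3/4x = −1+1/4x ⇒ -1/2x=2 ⇒ x=2/(-1/2)=-4.0000
Confirm numerically:
  x=-3.242: |R|=0.79067 <1
  x=-2.731: |R|=0.62294 <1
  x=-1.719: |R|=0.20231 <1
  x=-4.243: |R|=1.05896 >1
  x=-4.021: |R|=1.00524 >1
So |R|<1 on (-4.0000, 0).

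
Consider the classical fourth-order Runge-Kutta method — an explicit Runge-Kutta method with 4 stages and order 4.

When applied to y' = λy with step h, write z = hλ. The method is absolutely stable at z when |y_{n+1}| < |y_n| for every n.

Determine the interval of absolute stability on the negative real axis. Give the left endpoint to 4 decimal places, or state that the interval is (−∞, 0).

On y'=λy, z=hλ:
  order 4, 4-stage ⇒ R(z)=1+z+z^2/2+z^3/6+z^4/24
  (e.g. R(-1.3)=0.29784, |R|=0.29784)

Boundary: |R(x)|=1, x<0.
x=-1.3: |R|=0.2978
|R(-2.28)|=0.4698 |R(-2.25)|=0.4507 |R(-1.99)|=0.3300
Bisect:
  x_lo=-3.2261 |R|=1.8951  x_hi=-0.2903 |R|=0.7481
  mid=-1.75818 |R|=0.27975 →hi
  mid=-2.49215 |R|=0.64080 →hi
  mid=-2.85913 |R|=1.11715 →lo
  mid=-2.67564 |R|=0.84688 →hi
  mid=-2.76738 |R|=0.97333 →hi
  mid=-2.81326 |R|=1.04299 →lo
  mid=-2.79032 |R|=1.00761 →lo
  ...
  [-2.78530,-2.78512] ⇒ x*=-2.7853
Interval (-2.7853, 0).

z∈(-2.7853,0).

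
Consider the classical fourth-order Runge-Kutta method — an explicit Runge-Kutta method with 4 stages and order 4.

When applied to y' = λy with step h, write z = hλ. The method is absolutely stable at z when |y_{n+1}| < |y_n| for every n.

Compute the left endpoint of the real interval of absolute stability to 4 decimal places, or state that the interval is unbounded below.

z* = -2.7853.

Set f=λy, z=hλ:
  order 4, 4-stage ⇒ R(z)=1+z+z^2/2+z^3/6+z^4/24
  (e.g. R(-0.54)=0.58310, |R|=0.58310)

Boundary: |R(x)|=1, x<0.
x=-0.54: |R|=0.5831
|R(-2.91)|=1.2049 |R(-1.84)|=0.2921 |R(-0.93)|=0.3996
Bisect:
  x_lo=-3.1165 |R|=1.6255  x_hi=-0.2559 |R|=0.7742
  mid=-1.68622 |R|=0.27322 →hi
  mid=-2.40137 |R|=0.55953 →hi
  mid=-2.75894 |R|=0.96099 →hi
  mid=-2.93772 |R|=1.25522 →lo
  mid=-2.84833 |R|=1.09928 →lo
  mid=-2.80363 |R|=1.02801 →lo
  mid=-2.78129 |R|=0.99398 →hi
  mid=-2.79246 |R|=1.01086 →lo
  mid=-2.78687 |R|=1.00238 →lo
  mid=-2.78408 |R|=0.99817 →hi
  ...
  [-2.78530,-2.78513] ⇒ x*=-2.7853
Interval (-2.7853, 0).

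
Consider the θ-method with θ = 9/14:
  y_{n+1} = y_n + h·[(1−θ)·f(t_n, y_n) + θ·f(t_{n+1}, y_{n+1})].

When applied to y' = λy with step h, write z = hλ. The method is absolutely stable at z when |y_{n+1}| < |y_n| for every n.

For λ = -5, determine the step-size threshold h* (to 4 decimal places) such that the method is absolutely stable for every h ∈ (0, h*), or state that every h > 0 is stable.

(−∞, 0) — no finite endpoint. Any h>0 works for λ=-5.

Test eqn y'=λy, z=hλ:
  y_{n+1} = y_n + z·[5/14·y_n + 9/14·y_{n+1}] ⇒ (1 − 9/14z)y_{n+1} = (1 + 5/14z)y_n
  so R(z) = (1 + 5/14z)/(1 − 9/14z).

Need |R(x)|<1, x<0.
x=-1.47: |R|=0.2442
x=-2: |R|=0.1250
x=-10: |R|=0.3462
x=-100: |R|=0.5317
θ=9/14≥1/2 ⇒ |1+5/14x|<|1−9/14x| ∀x<0 ⇒ unbounded interval.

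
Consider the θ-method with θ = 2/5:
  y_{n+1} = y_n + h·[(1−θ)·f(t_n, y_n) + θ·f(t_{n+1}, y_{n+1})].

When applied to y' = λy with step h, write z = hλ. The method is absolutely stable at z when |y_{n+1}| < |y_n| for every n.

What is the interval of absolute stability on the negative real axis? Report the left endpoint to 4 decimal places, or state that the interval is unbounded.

With y'=λy (z=hλ):
  y_{n+1} = y_n + z·[3/5·y_n + 2/5·y_{n+1}] ⇒ (1 − 2/5z)y_{n+1} = (1 + 3/5z)y_n
  Hence R(z) = (1 + 3/5z)/(1 − 2/5z).

Solve |R(x)|<1 on ℝ⁻.
x=-1.71: |R|=0.0154
R=−1: 1+3/5x = −1+2/5x ⇒ -1/5x=2 ⇒ x=2/(-1/5)=-10.0000
Confirm numerically:
  x=-7.470: |R|=0.87312 <1
  x=-6.462: |R|=0.80261 <1
  x=-5.124: |R|=0.68022 <1
  x=-5.089: |R|=0.67644 <1
  x=-10.365: |R|=1.01419 >1
  x=-10.300: |R|=1.01172 >1
  x=-10.176: |R|=1.00694 >1
Interval (-10.0000, 0).

(-10.0000, 0).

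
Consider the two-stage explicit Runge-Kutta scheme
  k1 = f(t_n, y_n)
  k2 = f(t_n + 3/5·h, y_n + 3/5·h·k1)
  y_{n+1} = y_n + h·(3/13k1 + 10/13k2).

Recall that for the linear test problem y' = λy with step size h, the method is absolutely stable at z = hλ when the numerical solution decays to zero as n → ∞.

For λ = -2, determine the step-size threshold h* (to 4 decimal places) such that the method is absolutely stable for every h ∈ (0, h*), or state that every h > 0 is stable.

With y'=λy (z=hλ):
  k1=λy_n ⇒ h·k1=z·y_n;  k2=λ(1+3/5z)y_n ⇒ h·k2=z(1+3/5z)y_n
  y_{n+1}/y_n = 1 + 3/13z + 10/13z(1+3/5z) = 1 + z + 6/13z²
  ⇒ R(z) = 1 + z + 6/13z².

Solve |R(x)|<1 on ℝ⁻.
x=-0.77: |R|=0.5036
R=1: x+6/13x²=0 ⇒ x=−13/6=-2.1667; min R=1−1/(4·6/13)=0.4583>−1
Confirm numerically:
  x=-1.896: |R|=0.76315 <1
  x=-1.181: |R|=0.46274 <1
  x=-1.127: |R|=0.45921 <1
  x=-2.577: |R|=1.48804 >1
  x=-2.415: |R|=1.27680 >1
  x=-2.210: |R|=1.04420 >1
Interval (-2.1667, 0).

(-2.1667,0); λ=-2 ⇒ h* = (13/6)/2 = 1.0833.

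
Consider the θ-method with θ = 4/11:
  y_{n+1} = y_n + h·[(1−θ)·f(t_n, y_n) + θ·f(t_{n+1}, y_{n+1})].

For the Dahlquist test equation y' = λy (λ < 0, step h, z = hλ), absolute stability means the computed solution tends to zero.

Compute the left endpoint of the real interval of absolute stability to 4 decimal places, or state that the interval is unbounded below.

z* = -7.3333.

Test eqn y'=λy, z=hλ:
  y_{n+1} = y_n + z·[7/11·y_n + 4/11·y_{n+1}] ⇒ (1 − 4/11z)y_{n+1} = (1 + 7/11z)y_n
  so R(z) = (1 + 7/11z)/(1 − 4/11z).

Boundary: |R(x)|=1, x<0.
x=-0.33: |R|=0.7054
R=−1: 1+7/11x = −1+4/11x ⇒ -3/11x=2 ⇒ x=2/(-3/11)=-7.3333
Confirm numerically:
  x=-7.119: |R|=0.98371 <1
  x=-4.977: |R|=0.77129 <1
  x=-3.916: |R|=0.61551 <1
  x=-7.781: |R|=1.03188 >1
  x=-7.436: |R|=1.00756 >1
Stable set (-7.3333, 0).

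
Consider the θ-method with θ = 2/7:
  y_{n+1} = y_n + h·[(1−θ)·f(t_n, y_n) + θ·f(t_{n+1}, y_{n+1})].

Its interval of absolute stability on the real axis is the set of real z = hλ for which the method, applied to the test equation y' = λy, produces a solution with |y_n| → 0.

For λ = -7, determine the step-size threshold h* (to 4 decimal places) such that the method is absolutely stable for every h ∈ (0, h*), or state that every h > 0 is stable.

(-4.6667,0); λ=-7 ⇒ h* = (14/3)/7 = 0.6667.

Set f=λy, z=hλ:
  y_{n+1} = y_n + z·[5/7·y_n + 2/7·y_{n+1}] ⇒ (1 − 2/7z)y_{n+1} = (1 + 5/7z)y_n
  R(z) = (1 + 5/7z)/(1 − 2/7z).

Boundary: |R(x)|=1, x<0.
x=-1.03: |R|=0.2042
R=−1: 1+5/7x = −1+2/7x ⇒ -3/7x=2 ⇒ x=2/(-3/7)=-4.6667
Confirm numerically:
  x=-3.793: |R|=0.82031 <1
  x=-3.745: |R|=0.80918 <1
  x=-2.527: |R|=0.46748 <1
  x=-5.149: |R|=1.08365 >1
  x=-4.935: |R|=1.04772 >1
So |R|<1 on (-4.6667, 0).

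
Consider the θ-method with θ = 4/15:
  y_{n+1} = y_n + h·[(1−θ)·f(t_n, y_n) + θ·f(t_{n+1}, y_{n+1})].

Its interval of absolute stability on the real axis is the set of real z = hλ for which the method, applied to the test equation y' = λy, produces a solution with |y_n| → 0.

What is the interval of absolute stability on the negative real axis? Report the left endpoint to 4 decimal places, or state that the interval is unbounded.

On y'=λy, z=hλ:
  y_{n+1} = y_n + z·[11/15·y_n + 4/15·y_{n+1}] ⇒ (1 − 4/15z)y_{n+1} = (1 + 11/15z)y_n
  ⇒ R(z) = (1 + 11/15z)/(1 − 4/15z).

Boundary: |R(x)|=1, x<0.
x=-1.7: |R|=0.1697
R=−1: 1+11/15x = −1+4/15x ⇒ -7/15x=2 ⇒ x=2/(-7/15)=-4.2857
Confirm numerically:
  x=-4.097: |R|=0.95791 <1
  x=-3.691: |R|=0.86013 <1
  x=-3.375: |R|=0.77632 <1
  x=-2.558: |R|=0.52069 <1
  x=-4.745: |R|=1.09461 >1
  x=-4.377: |R|=1.01966 >1
So |R|<1 on (-4.2857, 0).

(-4.2857, 0).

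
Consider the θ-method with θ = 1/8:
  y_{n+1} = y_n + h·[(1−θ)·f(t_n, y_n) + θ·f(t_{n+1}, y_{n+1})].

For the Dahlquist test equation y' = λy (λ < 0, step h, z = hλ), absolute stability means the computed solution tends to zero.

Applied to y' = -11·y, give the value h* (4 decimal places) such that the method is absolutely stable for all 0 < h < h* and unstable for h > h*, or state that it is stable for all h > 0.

Test eqn y'=λy, z=hλ:
  y_{n+1} = y_n + z·[7/8·y_n + 1/8·y_{n+1}] ⇒ (1 − 1/8z)y_{n+1} = (1 + 7/8z)y_n
  Hence R(z) = (1 + 7/8z)/(1 − 1/8z).

Boundary: |R(x)|=1, x<0.
x=-0.36: |R|=0.6555
R=−1: 1+7/8x = −1+1/8x ⇒ -3/4x=2 ⇒ x=2/(-3/4)=-2.6667
Confirm numerically:
  x=-1.918: |R|=0.54709 <1
  x=-1.481: |R|=0.24966 <1
  x=-1.465: |R|=0.23825 <1
  x=-1.098: |R|=0.03451 <1
  x=-3.264: |R|=1.31818 >1
  x=-3.096: |R|=1.23216 >1
  x=-2.912: |R|=1.13490 >1
Interval (-2.6667, 0).

(-2.6667,0); λ=-11 ⇒ h* = (8/3)/11 = 0.2424.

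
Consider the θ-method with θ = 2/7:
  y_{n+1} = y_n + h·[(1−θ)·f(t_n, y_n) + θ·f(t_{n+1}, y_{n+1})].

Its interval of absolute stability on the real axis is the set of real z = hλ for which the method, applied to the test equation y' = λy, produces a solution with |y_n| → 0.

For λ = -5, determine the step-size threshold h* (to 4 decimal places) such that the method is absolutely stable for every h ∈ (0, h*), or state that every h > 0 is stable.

With y'=λy (z=hλ):
  y_{n+1} = y_n + z·[5/7·y_n + 2/7·y_{n+1}] ⇒ (1 − 2/7z)y_{n+1} = (1 + 5/7z)y_n
  so R(z) = (1 + 5/7z)/(1 − 2/7z).

Boundary: |R(x)|=1, x<0.
x=-1.6: |R|=0.0980
R=−1: 1+5/7x = −1+2/7x ⇒ -3/7x=2 ⇒ x=2/(-3/7)=-4.6667
Confirm numerically:
  x=-4.472: |R|=0.96337 <1
  x=-4.075: |R|=0.88284 <1
  x=-3.356: |R|=0.71324 <1
  x=-3.159: |R|=0.66038 <1
  x=-5.199: |R|=1.09179 >1
  x=-5.168: |R|=1.08676 >1
So |R|<1 on (-4.6667, 0).

(-4.6667,0); λ=-5 ⇒ h* = (14/3)/5 = 0.9333.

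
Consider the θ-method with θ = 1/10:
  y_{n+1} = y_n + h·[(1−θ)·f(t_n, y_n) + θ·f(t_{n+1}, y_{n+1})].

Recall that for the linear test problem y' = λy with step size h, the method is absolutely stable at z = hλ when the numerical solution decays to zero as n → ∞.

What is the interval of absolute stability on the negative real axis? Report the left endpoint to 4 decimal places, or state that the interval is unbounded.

(-2.5000, 0).

Set f=λy, z=hλ:
  y_{n+1} = y_n + z·[9/10·y_n + 1/10·y_{n+1}] ⇒ (1 − 1/10z)y_{n+1} = (1 + 9/10z)y_n
  ⇒ R(z) = (1 + 9/10z)/(1 − 1/10z).

Need |R(x)|<1, x<0.
x=-0.42: |R|=0.5969
R=−1: 1+9/10x = −1+1/10x ⇒ -4/5x=2 ⇒ x=2/(-4/5)=-2.5000
Confirm numerically:
  x=-2.468: |R|=0.97947 <1
  x=-2.402: |R|=0.93678 <1
  x=-1.731: |R|=0.47558 <1
  x=-1.182: |R|=0.05706 <1
  x=-2.930: |R|=1.26605 >1
  x=-2.694: |R|=1.12226 >1
  x=-2.595: |R|=1.06034 >1
Stable set (-2.5000, 0).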